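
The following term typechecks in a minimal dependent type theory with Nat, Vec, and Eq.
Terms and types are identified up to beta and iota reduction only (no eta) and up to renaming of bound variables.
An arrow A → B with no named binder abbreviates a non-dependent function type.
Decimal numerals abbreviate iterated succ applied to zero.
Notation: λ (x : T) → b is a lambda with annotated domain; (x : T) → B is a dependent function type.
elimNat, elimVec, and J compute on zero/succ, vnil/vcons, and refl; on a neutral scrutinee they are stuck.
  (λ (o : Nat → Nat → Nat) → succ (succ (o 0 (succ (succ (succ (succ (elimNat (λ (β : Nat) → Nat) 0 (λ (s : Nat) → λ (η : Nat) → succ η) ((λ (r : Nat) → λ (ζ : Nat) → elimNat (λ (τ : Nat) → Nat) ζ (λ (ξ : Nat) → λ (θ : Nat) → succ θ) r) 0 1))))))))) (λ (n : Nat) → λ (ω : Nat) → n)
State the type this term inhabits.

inferred type:
  Nat


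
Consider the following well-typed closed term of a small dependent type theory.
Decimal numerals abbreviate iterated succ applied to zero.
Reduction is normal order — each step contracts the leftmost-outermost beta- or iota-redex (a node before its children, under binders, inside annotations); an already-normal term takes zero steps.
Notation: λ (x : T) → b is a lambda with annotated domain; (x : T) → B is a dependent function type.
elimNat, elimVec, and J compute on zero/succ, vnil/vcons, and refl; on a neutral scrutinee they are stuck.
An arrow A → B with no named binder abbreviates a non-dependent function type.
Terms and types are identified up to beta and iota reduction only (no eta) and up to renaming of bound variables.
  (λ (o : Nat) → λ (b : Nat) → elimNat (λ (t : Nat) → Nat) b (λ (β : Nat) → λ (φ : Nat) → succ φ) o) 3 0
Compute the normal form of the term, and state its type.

reduced normal form:
  3
the term's type:
  Nat
observation: reduction starts at a beta-redex, and 12 normal-order steps reach the normal form.


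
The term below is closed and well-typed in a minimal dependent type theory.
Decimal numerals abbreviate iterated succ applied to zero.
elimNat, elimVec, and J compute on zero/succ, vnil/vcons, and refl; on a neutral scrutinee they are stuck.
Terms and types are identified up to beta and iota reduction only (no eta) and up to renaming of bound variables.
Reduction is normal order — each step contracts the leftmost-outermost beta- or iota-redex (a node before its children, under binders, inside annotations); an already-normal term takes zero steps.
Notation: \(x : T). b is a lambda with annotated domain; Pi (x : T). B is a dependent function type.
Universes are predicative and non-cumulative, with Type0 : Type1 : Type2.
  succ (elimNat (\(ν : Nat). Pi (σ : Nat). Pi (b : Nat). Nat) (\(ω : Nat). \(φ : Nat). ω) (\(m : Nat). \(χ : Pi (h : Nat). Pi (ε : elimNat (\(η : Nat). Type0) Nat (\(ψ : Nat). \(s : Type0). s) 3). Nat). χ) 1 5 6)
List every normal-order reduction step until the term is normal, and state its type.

normal-order reduction:
  succ (elimNat (\(ν : Nat). Pi (σ : Nat). Pi (b : Nat). Nat) (\(ω : Nat). \(φ : Nat). ω) (\(m : Nat). \(χ : Pi (h : Nat). Pi (ε : elimNat (\(η : Nat). Type0) Nat (\(ψ : Nat). \(s : Type0). s) 3). Nat). χ) 1 5 6)
  ~> succ ((\(ν : Nat). \(σ : Pi (b : Nat). Pi (ω : elimNat (\(φ : Nat). Type0) Nat (\(m : Nat). \(χ : Type0). χ) 3). Nat). σ) 0 (elimNat (\(h : Nat). Pi (ε : Nat). Pi (η : Nat). Nat) (\(ψ : Nat). \(s : Nat). ψ) (\(ζ : Nat). \(j : Pi (k : Nat). Pi (l : elimNat (\(z : Nat). Type0) Nat (\(p : Nat). \(u : Type0). u) 3). Nat). j) 0) 5 6)
  ~> succ ((\(ν : Pi (σ : Nat). Pi (b : elimNat (\(ω : Nat). Type0) Nat (\(φ : Nat). \(m : Type0). m) 3). Nat). ν) (elimNat (\(χ : Nat). Pi (h : Nat). Pi (ε : Nat). Nat) (\(η : Nat). \(ψ : Nat). η) (\(s : Nat). \(ζ : Pi (j : Nat). Pi (k : elimNat (\(l : Nat). Type0) Nat (\(z : Nat). \(p : Type0). p) 3). Nat). ζ) 0) 5 6)
  ~> succ (elimNat (\(ν : Nat). Pi (σ : Nat). Pi (b : Nat). Nat) (\(ω : Nat). \(φ : Nat). ω) (\(m : Nat). \(χ : Pi (h : Nat). Pi (ε : elimNat (\(η : Nat). Type0) Nat (\(ψ : Nat). \(s : Type0). s) 3). Nat). χ) 0 5 6)
  ~> succ ((\(ν : Nat). \(σ : Nat). ν) 5 6)
  ~> succ ((\(ν : Nat). 5) 6)
  ~> 6
type:
  Nat


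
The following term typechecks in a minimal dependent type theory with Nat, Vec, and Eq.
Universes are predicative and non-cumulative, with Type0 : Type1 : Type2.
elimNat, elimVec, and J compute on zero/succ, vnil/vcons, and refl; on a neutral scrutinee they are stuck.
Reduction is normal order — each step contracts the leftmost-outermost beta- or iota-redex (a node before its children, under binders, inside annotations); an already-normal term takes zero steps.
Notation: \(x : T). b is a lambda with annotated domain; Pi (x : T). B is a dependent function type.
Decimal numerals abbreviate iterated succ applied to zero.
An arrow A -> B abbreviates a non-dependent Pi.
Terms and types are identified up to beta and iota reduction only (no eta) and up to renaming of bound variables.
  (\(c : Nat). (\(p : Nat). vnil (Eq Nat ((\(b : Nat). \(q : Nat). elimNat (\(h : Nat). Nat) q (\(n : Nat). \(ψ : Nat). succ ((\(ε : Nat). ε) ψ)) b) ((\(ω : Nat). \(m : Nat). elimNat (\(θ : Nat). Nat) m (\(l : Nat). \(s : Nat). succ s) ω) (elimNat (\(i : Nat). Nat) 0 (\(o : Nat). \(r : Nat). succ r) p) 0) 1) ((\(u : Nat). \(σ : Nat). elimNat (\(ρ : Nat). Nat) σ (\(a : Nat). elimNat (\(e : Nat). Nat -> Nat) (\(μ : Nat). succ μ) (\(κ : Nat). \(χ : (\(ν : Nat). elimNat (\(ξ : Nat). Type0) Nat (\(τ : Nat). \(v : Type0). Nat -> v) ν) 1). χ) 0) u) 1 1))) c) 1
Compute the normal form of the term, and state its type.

resulting normal form:
  vnil (Eq Nat 2 2)
type:
  Vec (Eq Nat 2 2) 0


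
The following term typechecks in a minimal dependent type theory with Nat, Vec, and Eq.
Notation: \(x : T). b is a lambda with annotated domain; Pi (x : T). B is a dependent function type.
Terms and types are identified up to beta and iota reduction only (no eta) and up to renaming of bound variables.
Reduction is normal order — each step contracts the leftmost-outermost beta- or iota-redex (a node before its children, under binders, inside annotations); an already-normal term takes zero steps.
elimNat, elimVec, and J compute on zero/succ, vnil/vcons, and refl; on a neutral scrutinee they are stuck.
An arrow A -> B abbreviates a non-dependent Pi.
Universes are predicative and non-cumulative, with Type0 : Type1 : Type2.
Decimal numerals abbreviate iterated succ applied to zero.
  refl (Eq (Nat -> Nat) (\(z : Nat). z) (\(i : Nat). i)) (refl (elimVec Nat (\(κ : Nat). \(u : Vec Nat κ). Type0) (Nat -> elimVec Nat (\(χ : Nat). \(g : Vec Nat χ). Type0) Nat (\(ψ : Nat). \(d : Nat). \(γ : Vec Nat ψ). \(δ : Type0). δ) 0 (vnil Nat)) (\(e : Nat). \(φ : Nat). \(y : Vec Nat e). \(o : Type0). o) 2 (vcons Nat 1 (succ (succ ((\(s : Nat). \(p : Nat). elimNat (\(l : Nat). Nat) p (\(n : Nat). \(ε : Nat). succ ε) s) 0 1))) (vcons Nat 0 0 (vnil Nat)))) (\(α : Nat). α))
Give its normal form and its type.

resulting normal form:
  refl (Eq (Nat -> Nat) (\(z : Nat). z) (\(i : Nat). i)) (refl (Nat -> Nat) (\(κ : Nat). κ))
the term's type:
  Eq (Eq (Nat -> Nat) (\(z : Nat). z) (\(i : Nat). i)) (refl (Nat -> Nat) (\(κ : Nat). κ)) (refl (Nat -> Nat) (\(u : Nat). u))
observation: reduction starts at an elimVec iota-redex, and 12 normal-order steps reach the normal form.


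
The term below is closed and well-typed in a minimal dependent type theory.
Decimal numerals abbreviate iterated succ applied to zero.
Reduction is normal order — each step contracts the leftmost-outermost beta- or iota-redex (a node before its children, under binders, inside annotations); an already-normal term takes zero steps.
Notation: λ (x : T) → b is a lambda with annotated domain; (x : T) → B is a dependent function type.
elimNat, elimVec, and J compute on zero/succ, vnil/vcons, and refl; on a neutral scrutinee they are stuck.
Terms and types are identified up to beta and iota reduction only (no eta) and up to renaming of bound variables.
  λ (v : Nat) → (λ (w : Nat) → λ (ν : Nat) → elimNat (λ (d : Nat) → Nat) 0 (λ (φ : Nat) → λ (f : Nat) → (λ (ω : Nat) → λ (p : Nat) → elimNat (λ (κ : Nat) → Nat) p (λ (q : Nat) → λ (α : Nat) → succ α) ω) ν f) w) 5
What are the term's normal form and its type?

reduced normal form:
  λ (v : Nat) → λ (w : Nat) → elimNat (λ (ν : Nat) → Nat) (elimNat (λ (d : Nat) → Nat) (elimNat (λ (φ : Nat) → Nat) (elimNat (λ (f : Nat) → Nat) (elimNat (λ (ω : Nat) → Nat) 0 (λ (p : Nat) → λ (κ : Nat) → succ κ) w) (λ (q : Nat) → λ (α : Nat) → succ α) w) (λ (β : Nat) → λ (y : Nat) → succ y) w) (λ (μ : Nat) → λ (j : Nat) → succ j) w) (λ (b : Nat) → λ (n : Nat) → succ n) w
the term's type:
  (v : Nat) → (w : Nat) → Nat
observation: reduction starts at a beta-redex, and 27 normal-order steps reach the normal form.


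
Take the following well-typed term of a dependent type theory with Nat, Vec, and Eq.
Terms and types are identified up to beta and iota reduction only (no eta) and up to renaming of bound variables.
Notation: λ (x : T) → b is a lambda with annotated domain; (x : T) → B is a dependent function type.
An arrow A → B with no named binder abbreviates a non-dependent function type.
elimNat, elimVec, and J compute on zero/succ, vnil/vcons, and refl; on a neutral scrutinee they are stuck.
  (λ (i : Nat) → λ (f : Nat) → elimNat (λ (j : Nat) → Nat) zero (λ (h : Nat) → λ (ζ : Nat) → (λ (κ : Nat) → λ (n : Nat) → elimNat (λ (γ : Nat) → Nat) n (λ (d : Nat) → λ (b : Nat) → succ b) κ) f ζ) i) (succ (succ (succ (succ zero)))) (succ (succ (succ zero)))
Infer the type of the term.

type:
  Nat


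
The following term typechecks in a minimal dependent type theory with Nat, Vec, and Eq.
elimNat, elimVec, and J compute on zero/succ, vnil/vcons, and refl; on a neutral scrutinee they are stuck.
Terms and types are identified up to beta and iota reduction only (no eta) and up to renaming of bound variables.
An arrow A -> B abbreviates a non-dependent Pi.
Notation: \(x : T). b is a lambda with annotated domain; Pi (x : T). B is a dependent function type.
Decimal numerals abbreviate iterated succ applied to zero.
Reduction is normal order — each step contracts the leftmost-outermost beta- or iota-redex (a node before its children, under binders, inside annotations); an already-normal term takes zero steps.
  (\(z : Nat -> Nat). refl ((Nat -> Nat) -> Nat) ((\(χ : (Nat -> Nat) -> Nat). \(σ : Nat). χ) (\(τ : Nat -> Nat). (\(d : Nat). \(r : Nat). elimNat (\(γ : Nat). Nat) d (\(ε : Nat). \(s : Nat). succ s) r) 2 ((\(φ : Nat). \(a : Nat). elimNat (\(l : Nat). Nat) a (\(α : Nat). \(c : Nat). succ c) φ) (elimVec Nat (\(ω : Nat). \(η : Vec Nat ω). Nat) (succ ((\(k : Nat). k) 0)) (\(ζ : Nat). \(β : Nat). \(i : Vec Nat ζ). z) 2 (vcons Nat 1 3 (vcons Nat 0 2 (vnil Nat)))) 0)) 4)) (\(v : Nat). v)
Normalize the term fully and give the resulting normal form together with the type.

reduced normal form:
  refl ((Nat -> Nat) -> Nat) (\(z : Nat -> Nat). 3)
the term's type:
  Eq ((Nat -> Nat) -> Nat) (\(z : Nat -> Nat). 3) (\(χ : Nat -> Nat). 3)


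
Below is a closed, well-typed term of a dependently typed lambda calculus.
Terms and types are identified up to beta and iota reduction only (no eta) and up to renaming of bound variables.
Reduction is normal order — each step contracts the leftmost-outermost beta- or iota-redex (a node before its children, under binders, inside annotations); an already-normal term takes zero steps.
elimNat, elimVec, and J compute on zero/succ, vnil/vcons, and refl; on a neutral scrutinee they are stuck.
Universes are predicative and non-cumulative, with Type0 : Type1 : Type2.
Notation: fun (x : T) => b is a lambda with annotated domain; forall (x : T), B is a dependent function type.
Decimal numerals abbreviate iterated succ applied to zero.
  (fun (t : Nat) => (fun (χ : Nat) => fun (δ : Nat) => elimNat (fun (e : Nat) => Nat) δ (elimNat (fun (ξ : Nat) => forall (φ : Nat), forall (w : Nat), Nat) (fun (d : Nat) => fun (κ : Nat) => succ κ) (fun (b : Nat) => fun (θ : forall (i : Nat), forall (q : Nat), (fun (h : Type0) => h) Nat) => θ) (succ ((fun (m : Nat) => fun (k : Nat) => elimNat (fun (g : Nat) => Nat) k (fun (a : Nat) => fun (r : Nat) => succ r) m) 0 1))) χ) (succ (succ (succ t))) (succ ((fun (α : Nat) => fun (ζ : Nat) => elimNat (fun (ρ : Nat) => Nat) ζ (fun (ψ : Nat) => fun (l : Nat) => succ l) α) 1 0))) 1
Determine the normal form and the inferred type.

resulting normal form:
  6
the term's type:
  Nat
observation: contracting a beta-redex first, the term normalizes in 66 steps.


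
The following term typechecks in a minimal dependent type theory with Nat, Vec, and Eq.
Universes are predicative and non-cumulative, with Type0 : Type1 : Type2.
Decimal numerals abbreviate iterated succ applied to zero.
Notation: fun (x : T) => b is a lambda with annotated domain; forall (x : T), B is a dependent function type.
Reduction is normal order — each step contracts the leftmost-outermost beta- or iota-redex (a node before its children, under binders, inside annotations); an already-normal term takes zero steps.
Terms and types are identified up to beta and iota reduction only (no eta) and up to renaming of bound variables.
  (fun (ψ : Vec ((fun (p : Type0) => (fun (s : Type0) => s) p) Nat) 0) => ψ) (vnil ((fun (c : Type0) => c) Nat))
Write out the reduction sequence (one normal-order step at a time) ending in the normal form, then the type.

normal-order reduction:
  (fun (ψ : Vec ((fun (p : Type0) => (fun (s : Type0) => s) p) Nat) 0) => ψ) (vnil ((fun (c : Type0) => c) Nat))
  ~> vnil ((fun (ψ : Type0) => ψ) Nat)
  ~> vnil Nat
inferred type:
  Vec Nat 0


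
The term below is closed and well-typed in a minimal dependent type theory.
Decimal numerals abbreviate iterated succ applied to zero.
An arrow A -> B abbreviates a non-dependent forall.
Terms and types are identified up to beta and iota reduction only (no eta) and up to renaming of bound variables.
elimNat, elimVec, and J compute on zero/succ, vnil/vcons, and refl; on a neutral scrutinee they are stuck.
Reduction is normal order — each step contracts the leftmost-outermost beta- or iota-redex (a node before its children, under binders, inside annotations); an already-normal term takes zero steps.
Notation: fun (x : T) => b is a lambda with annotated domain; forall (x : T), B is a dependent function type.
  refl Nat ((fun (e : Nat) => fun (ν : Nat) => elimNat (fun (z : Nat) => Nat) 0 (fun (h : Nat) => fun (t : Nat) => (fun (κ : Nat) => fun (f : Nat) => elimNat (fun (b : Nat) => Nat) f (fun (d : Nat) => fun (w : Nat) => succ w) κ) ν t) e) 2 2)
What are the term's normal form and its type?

reduced normal form:
  refl Nat 4
the term's type:
  Eq Nat 4 4
observation: the first redex contracted is a beta-redex; the normal form is reached in 27 normal-order steps.


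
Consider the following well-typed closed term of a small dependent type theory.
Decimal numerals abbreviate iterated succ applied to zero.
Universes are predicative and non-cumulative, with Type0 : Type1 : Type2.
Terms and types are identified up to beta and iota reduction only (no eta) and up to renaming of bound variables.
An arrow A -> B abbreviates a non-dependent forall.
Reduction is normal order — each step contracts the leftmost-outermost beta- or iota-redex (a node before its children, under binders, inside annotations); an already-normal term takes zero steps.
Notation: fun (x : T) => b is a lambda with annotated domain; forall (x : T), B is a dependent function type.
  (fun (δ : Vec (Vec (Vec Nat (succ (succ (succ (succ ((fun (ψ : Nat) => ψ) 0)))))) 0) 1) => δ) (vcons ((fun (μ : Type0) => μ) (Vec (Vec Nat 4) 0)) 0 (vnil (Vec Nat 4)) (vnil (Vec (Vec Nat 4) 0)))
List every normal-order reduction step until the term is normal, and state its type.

normal-order reduction:
  (fun (δ : Vec (Vec (Vec Nat (succ (succ (succ (succ ((fun (ψ : Nat) => ψ) 0)))))) 0) 1) => δ) (vcons ((fun (μ : Type0) => μ) (Vec (Vec Nat 4) 0)) 0 (vnil (Vec Nat 4)) (vnil (Vec (Vec Nat 4) 0)))
  ~> vcons ((fun (δ : Type0) => δ) (Vec (Vec Nat 4) 0)) 0 (vnil (Vec Nat 4)) (vnil (Vec (Vec Nat 4) 0))
  ~> vcons (Vec (Vec Nat 4) 0) 0 (vnil (Vec Nat 4)) (vnil (Vec (Vec Nat 4) 0))
the term's type:
  Vec (Vec (Vec Nat 4) 0) 1


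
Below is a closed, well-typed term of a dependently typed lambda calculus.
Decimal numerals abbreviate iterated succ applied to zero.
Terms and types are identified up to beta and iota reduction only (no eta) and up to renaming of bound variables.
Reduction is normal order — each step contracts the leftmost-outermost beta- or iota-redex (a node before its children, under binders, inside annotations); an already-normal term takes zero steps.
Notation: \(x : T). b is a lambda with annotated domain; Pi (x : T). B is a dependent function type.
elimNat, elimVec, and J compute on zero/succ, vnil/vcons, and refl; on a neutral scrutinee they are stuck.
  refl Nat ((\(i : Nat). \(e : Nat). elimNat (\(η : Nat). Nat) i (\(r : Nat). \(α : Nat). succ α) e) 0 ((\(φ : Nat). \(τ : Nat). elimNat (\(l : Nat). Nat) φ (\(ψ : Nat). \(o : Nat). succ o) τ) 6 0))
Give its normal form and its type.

resulting normal form:
  refl Nat 6
type:
  Eq Nat 6 6


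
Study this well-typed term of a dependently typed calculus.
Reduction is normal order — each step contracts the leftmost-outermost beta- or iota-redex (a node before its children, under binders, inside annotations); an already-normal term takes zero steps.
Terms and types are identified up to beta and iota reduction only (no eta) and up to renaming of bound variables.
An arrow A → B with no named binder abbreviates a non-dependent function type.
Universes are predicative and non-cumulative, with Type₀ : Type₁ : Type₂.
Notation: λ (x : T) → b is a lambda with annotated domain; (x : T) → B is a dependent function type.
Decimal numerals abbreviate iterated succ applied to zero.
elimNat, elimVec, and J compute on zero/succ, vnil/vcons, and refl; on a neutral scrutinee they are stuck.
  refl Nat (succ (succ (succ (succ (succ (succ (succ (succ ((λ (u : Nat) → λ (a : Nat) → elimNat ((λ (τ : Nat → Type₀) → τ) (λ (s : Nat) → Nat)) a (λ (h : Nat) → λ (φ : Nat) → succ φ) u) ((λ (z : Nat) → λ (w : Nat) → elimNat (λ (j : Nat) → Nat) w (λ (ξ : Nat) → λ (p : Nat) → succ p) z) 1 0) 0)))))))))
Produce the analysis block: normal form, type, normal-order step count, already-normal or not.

normal form:
  refl Nat 9
type:
  Eq Nat 9 9
reduction steps (normal order): 13
started in normal form: no
first redex: a beta-redex


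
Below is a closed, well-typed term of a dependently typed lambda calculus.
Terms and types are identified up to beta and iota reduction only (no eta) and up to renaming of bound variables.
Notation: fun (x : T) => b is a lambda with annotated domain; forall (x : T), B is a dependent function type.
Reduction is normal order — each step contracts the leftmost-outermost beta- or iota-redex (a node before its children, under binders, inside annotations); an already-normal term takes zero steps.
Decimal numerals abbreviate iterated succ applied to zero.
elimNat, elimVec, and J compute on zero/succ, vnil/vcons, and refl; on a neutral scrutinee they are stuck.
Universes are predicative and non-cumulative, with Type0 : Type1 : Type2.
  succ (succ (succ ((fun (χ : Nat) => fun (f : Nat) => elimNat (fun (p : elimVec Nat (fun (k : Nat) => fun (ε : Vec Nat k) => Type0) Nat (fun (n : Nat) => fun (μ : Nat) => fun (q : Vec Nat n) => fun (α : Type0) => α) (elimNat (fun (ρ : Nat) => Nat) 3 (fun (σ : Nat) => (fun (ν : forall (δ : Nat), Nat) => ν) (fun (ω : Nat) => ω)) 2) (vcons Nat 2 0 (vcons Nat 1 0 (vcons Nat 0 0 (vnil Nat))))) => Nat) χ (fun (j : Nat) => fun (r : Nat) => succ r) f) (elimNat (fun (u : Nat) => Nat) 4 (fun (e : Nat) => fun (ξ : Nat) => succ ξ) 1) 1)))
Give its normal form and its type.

resulting normal form:
  9
the term's type:
  Nat
observation: 10 normal-order steps separate the term from its normal form.


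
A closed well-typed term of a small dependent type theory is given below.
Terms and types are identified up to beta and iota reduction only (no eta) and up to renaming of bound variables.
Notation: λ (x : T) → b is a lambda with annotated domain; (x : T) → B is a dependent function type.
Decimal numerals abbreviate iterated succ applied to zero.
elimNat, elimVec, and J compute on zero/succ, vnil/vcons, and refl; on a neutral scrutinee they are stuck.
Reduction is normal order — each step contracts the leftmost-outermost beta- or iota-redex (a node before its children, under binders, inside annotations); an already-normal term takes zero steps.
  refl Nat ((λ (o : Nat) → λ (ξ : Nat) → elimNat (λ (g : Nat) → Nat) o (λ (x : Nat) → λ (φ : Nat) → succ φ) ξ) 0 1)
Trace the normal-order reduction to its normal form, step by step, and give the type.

normal-order reduction:
  refl Nat ((λ (o : Nat) → λ (ξ : Nat) → elimNat (λ (g : Nat) → Nat) o (λ (x : Nat) → λ (φ : Nat) → succ φ) ξ) 0 1)
  ~> refl Nat ((λ (o : Nat) → elimNat (λ (ξ : Nat) → Nat) 0 (λ (g : Nat) → λ (x : Nat) → succ x) o) 1)
  ~> refl Nat (elimNat (λ (o : Nat) → Nat) 0 (λ (ξ : Nat) → λ (g : Nat) → succ g) 1)
  ~> refl Nat ((λ (o : Nat) → λ (ξ : Nat) → succ ξ) 0 (elimNat (λ (g : Nat) → Nat) 0 (λ (x : Nat) → λ (φ : Nat) → succ φ) 0))
  ~> refl Nat ((λ (o : Nat) → succ o) (elimNat (λ (ξ : Nat) → Nat) 0 (λ (g : Nat) → λ (x : Nat) → succ x) 0))
  ~> refl Nat (succ (elimNat (λ (o : Nat) → Nat) 0 (λ (ξ : Nat) → λ (g : Nat) → succ g) 0))
  ~> refl Nat 1
type:
  Eq Nat 1 1


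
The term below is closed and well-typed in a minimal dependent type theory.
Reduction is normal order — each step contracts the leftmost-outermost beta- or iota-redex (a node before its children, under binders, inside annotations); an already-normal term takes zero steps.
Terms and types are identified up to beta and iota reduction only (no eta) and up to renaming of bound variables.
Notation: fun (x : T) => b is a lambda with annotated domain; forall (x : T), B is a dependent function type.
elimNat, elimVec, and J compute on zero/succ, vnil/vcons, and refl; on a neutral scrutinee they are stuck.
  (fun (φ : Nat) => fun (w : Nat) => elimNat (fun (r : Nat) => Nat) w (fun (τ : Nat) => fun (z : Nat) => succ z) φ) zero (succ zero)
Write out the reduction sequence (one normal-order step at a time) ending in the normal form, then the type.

normal-order reduction sequence:
  (fun (φ : Nat) => fun (w : Nat) => elimNat (fun (r : Nat) => Nat) w (fun (τ : Nat) => fun (z : Nat) => succ z) φ) zero (succ zero)
  ~> (fun (φ : Nat) => elimNat (fun (w : Nat) => Nat) φ (fun (r : Nat) => fun (τ : Nat) => succ τ) zero) (succ zero)
  ~> elimNat (fun (φ : Nat) => Nat) (succ zero) (fun (w : Nat) => fun (r : Nat) => succ r) zero
  ~> succ zero
the term's type:
  Nat


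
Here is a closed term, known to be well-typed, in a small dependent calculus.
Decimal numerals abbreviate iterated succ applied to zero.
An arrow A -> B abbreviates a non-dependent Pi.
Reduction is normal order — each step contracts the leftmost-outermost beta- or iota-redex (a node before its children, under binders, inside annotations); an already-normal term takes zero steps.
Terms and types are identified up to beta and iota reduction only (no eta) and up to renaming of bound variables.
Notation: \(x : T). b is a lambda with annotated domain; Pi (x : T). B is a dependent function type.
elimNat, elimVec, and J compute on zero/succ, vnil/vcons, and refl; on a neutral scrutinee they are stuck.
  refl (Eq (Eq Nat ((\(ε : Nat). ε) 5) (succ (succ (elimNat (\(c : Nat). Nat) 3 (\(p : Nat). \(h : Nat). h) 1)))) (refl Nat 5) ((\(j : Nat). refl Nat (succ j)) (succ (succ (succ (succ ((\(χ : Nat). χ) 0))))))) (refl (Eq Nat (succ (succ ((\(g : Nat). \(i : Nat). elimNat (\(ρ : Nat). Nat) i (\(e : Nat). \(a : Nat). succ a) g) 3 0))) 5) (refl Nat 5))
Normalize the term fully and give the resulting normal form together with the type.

normal form:
  refl (Eq (Eq Nat 5 5) (refl Nat 5) (refl Nat 5)) (refl (Eq Nat 5 5) (refl Nat 5))
type:
  Eq (Eq (Eq Nat 5 5) (refl Nat 5) (refl Nat 5)) (refl (Eq Nat 5 5) (refl Nat 5)) (refl (Eq Nat 5 5) (refl Nat 5))


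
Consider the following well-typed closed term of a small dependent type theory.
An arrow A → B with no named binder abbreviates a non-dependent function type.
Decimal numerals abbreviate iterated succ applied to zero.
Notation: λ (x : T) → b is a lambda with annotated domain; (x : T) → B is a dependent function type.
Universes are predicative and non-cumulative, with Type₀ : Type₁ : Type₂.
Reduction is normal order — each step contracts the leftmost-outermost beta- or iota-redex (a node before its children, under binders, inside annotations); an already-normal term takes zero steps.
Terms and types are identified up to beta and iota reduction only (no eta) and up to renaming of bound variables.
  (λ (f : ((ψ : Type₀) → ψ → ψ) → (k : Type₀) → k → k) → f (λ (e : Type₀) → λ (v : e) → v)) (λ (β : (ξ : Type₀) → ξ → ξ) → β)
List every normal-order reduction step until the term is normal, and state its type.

reduction (normal order):
  (λ (f : ((ψ : Type₀) → ψ → ψ) → (k : Type₀) → k → k) → f (λ (e : Type₀) → λ (v : e) → v)) (λ (β : (ξ : Type₀) → ξ → ξ) → β)
  ~> (λ (f : (ψ : Type₀) → ψ → ψ) → f) (λ (k : Type₀) → λ (e : k) → e)
  ~> λ (f : Type₀) → λ (ψ : f) → ψ
the term's type:
  (f : Type₀) → f → f


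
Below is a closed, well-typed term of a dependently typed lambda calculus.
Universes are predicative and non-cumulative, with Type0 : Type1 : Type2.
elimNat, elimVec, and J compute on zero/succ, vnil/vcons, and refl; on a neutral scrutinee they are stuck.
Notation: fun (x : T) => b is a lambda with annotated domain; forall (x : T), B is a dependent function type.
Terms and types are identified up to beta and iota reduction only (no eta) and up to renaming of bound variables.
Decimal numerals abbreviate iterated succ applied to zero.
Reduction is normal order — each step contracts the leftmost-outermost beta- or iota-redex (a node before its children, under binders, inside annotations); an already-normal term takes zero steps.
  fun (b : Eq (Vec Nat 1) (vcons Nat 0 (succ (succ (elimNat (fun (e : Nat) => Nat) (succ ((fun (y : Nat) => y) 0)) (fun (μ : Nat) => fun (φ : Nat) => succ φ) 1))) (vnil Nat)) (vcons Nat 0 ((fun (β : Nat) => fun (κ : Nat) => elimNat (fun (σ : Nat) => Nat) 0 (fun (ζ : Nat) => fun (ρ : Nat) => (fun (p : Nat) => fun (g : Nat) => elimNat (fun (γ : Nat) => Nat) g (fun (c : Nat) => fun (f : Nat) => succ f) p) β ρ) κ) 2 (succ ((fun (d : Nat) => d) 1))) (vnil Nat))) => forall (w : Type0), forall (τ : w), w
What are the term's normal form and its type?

normal form:
  fun (b : Eq (Vec Nat 1) (vcons Nat 0 4 (vnil Nat)) (vcons Nat 0 4 (vnil Nat))) => forall (e : Type0), forall (y : e), e
type:
  forall (b : Eq (Vec Nat 1) (vcons Nat 0 4 (vnil Nat)) (vcons Nat 0 4 (vnil Nat))), Type1
observation: contracting an elimNat iota-redex first, the term normalizes in 33 steps.


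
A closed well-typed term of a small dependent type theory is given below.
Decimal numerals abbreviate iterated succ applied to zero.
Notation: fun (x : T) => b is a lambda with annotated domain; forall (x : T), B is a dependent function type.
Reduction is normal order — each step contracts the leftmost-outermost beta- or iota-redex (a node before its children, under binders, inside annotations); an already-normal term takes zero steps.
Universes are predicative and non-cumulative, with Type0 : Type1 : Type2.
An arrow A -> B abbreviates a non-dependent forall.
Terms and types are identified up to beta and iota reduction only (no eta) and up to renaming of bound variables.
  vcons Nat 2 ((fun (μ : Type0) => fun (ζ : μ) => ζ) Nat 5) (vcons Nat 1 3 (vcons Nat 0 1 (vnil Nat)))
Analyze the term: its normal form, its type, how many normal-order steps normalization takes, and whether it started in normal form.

resulting normal form:
  vcons Nat 2 5 (vcons Nat 1 3 (vcons Nat 0 1 (vnil Nat)))
the term's type:
  Vec Nat 3
reduction steps (normal order): 2
term was already normal: no
first redex: a beta-redex


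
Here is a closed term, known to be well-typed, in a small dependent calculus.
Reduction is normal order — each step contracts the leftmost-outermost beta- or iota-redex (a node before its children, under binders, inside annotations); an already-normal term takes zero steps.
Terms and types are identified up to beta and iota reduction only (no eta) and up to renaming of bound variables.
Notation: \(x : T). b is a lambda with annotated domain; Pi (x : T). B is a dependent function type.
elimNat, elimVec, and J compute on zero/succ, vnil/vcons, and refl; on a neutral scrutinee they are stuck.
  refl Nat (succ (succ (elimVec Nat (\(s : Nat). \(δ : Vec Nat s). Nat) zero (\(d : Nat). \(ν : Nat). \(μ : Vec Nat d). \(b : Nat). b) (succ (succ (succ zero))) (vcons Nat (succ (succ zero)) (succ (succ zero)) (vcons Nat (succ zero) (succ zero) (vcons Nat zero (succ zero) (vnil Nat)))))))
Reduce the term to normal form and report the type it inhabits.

normal form:
  refl Nat (succ (succ zero))
the term's type:
  Eq Nat (succ (succ zero)) (succ (succ zero))
observation: contracting an elimVec iota-redex first, the term normalizes in 16 steps.


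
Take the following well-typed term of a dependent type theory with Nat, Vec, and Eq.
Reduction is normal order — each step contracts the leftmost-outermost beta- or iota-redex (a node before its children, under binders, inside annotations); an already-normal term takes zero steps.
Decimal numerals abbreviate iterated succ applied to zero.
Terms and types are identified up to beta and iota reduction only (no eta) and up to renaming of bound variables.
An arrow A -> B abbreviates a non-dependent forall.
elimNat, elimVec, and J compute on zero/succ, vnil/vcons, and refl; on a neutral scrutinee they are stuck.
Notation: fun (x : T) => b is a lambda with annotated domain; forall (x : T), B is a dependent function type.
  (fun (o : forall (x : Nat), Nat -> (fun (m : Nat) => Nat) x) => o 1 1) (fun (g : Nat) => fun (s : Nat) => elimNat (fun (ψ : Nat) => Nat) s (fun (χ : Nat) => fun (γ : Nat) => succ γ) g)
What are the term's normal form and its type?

resulting normal form:
  2
the term's type:
  Nat
observation: contracting a beta-redex first, the term normalizes in 7 steps.


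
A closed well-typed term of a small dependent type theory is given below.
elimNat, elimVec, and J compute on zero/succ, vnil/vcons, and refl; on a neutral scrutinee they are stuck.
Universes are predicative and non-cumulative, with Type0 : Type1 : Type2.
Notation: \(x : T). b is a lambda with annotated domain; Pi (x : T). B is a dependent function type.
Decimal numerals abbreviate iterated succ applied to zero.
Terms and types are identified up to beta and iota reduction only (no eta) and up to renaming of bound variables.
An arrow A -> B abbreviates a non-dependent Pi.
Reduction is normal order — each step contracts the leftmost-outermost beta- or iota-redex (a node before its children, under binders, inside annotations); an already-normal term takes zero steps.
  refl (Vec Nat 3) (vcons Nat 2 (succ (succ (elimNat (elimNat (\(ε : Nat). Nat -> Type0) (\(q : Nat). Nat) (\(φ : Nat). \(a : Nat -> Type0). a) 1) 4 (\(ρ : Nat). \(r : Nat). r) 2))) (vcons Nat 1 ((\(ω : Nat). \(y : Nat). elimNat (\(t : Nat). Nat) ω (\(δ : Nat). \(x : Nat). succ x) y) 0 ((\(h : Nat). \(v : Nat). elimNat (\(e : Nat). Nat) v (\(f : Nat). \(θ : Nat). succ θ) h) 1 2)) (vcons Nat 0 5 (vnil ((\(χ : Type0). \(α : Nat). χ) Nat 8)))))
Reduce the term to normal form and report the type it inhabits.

resulting normal form:
  refl (Vec Nat 3) (vcons Nat 2 6 (vcons Nat 1 3 (vcons Nat 0 5 (vnil Nat))))
the term's type:
  Eq (Vec Nat 3) (vcons Nat 2 6 (vcons Nat 1 3 (vcons Nat 0 5 (vnil Nat)))) (vcons Nat 2 6 (vcons Nat 1 3 (vcons Nat 0 5 (vnil Nat))))
observation: contracting an elimNat iota-redex first, the term normalizes in 27 steps.


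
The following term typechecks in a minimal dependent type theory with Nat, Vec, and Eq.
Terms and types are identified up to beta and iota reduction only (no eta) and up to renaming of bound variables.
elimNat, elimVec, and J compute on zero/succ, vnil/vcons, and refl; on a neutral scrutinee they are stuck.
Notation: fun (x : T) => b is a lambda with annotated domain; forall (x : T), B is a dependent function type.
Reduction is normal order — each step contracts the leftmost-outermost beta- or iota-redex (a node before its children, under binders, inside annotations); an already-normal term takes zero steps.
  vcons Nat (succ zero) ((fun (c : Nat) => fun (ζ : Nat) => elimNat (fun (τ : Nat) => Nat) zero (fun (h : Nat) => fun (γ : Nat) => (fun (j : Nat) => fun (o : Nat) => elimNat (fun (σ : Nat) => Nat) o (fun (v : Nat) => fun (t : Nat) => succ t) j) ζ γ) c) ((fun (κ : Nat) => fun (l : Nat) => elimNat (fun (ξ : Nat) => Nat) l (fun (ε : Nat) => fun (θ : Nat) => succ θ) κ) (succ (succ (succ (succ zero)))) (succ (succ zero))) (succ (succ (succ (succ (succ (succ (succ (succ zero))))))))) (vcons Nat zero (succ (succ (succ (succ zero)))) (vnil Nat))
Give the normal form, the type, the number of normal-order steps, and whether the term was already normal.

resulting normal form:
  vcons Nat (succ zero) (succ (succ (succ (succ (succ (succ (succ (succ (succ (succ (succ (succ (succ (succ (succ (succ (succ (succ (succ (succ (succ (succ (succ (succ (succ (succ (succ (succ (succ (succ (succ (succ (succ (succ (succ (succ (succ (succ (succ (succ (succ (succ (succ (succ (succ (succ (succ (succ zero)))))))))))))))))))))))))))))))))))))))))))))))) (vcons Nat zero (succ (succ (succ (succ zero)))) (vnil Nat))
inferred type:
  Vec Nat (succ (succ zero))
reduction steps (normal order): 63
started in normal form: no
first redex: a beta-redex


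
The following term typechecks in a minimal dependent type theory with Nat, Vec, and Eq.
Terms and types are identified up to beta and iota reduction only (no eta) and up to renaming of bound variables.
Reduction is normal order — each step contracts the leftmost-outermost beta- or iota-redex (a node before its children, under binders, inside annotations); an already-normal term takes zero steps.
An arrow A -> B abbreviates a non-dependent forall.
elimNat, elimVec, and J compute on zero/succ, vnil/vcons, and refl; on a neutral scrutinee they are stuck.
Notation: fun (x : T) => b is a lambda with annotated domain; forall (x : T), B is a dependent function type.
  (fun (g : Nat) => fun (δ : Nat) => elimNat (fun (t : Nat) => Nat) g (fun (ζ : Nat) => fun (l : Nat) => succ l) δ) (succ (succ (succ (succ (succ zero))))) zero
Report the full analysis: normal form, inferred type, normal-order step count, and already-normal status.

reduced normal form:
  succ (succ (succ (succ (succ zero))))
the term's type:
  Nat
steps to reach normal form (normal order): 3
already normal: no
first contracted redex: a beta-redex


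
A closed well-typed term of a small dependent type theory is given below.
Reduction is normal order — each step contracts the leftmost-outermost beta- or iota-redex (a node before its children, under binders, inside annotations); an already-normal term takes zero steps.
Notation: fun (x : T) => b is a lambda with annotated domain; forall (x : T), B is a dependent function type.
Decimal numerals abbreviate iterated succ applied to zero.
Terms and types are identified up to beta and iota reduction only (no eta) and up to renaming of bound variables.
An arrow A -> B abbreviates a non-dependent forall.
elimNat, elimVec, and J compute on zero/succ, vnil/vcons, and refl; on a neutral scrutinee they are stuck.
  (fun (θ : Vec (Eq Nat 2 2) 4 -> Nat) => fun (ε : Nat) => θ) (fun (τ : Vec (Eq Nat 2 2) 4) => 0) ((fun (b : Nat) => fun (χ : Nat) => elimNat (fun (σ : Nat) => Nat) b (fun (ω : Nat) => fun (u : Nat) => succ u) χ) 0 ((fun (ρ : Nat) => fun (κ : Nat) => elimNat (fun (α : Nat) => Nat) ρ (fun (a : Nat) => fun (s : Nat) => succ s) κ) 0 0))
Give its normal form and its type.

reduced normal form:
  fun (θ : Vec (Eq Nat 2 2) 4) => 0
type:
  Vec (Eq Nat 2 2) 4 -> Nat


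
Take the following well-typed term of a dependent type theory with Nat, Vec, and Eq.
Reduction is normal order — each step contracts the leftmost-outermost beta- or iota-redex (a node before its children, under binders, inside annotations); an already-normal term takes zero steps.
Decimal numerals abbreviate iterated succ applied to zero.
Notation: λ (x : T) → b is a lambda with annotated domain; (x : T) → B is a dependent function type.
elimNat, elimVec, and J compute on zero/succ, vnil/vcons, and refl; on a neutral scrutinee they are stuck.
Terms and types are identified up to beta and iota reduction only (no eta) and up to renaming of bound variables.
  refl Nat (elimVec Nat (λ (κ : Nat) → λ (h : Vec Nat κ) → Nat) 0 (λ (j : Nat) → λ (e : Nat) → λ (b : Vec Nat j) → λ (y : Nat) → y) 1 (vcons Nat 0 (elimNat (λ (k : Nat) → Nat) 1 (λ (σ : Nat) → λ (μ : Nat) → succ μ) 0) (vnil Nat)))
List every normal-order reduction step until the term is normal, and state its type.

normal-order reduction sequence:
  refl Nat (elimVec Nat (λ (κ : Nat) → λ (h : Vec Nat κ) → Nat) 0 (λ (j : Nat) → λ (e : Nat) → λ (b : Vec Nat j) → λ (y : Nat) → y) 1 (vcons Nat 0 (elimNat (λ (k : Nat) → Nat) 1 (λ (σ : Nat) → λ (μ : Nat) → succ μ) 0) (vnil Nat)))
  ~> refl Nat ((λ (κ : Nat) → λ (h : Nat) → λ (j : Vec Nat κ) → λ (e : Nat) → e) 0 (elimNat (λ (b : Nat) → Nat) 1 (λ (y : Nat) → λ (k : Nat) → succ k) 0) (vnil Nat) (elimVec Nat (λ (σ : Nat) → λ (μ : Vec Nat σ) → Nat) 0 (λ (t : Nat) → λ (p : Nat) → λ (c : Vec Nat t) → λ (a : Nat) → a) 0 (vnil Nat)))
  ~> refl Nat ((λ (κ : Nat) → λ (h : Vec Nat 0) → λ (j : Nat) → j) (elimNat (λ (e : Nat) → Nat) 1 (λ (b : Nat) → λ (y : Nat) → succ y) 0) (vnil Nat) (elimVec Nat (λ (k : Nat) → λ (σ : Vec Nat k) → Nat) 0 (λ (μ : Nat) → λ (t : Nat) → λ (p : Vec Nat μ) → λ (c : Nat) → c) 0 (vnil Nat)))
  ~> refl Nat ((λ (κ : Vec Nat 0) → λ (h : Nat) → h) (vnil Nat) (elimVec Nat (λ (j : Nat) → λ (e : Vec Nat j) → Nat) 0 (λ (b : Nat) → λ (y : Nat) → λ (k : Vec Nat b) → λ (σ : Nat) → σ) 0 (vnil Nat)))
  ~> refl Nat ((λ (κ : Nat) → κ) (elimVec Nat (λ (h : Nat) → λ (j : Vec Nat h) → Nat) 0 (λ (e : Nat) → λ (b : Nat) → λ (y : Vec Nat e) → λ (k : Nat) → k) 0 (vnil Nat)))
  ~> refl Nat (elimVec Nat (λ (κ : Nat) → λ (h : Vec Nat κ) → Nat) 0 (λ (j : Nat) → λ (e : Nat) → λ (b : Vec Nat j) → λ (y : Nat) → y) 0 (vnil Nat))
  ~> refl Nat 0
the term's type:
  Eq Nat 0 0


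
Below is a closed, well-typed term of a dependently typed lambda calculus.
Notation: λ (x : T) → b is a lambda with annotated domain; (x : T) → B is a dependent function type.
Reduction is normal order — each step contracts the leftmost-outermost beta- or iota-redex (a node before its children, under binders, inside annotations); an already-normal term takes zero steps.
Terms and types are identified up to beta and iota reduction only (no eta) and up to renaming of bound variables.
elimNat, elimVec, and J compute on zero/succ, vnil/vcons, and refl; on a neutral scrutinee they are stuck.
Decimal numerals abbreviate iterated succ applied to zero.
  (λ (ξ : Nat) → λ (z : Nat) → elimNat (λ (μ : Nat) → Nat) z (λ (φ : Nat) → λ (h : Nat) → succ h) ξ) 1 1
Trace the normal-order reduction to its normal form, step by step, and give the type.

normal-order reduction:
  (λ (ξ : Nat) → λ (z : Nat) → elimNat (λ (μ : Nat) → Nat) z (λ (φ : Nat) → λ (h : Nat) → succ h) ξ) 1 1
  ~> (λ (ξ : Nat) → elimNat (λ (z : Nat) → Nat) ξ (λ (μ : Nat) → λ (φ : Nat) → succ φ) 1) 1
  ~> elimNat (λ (ξ : Nat) → Nat) 1 (λ (z : Nat) → λ (μ : Nat) → succ μ) 1
  ~> (λ (ξ : Nat) → λ (z : Nat) → succ z) 0 (elimNat (λ (μ : Nat) → Nat) 1 (λ (φ : Nat) → λ (h : Nat) → succ h) 0)
  ~> (λ (ξ : Nat) → succ ξ) (elimNat (λ (z : Nat) → Nat) 1 (λ (μ : Nat) → λ (φ : Nat) → succ φ) 0)
  ~> succ (elimNat (λ (ξ : Nat) → Nat) 1 (λ (z : Nat) → λ (μ : Nat) → succ μ) 0)
  ~> 2
inferred type:
  Nat
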